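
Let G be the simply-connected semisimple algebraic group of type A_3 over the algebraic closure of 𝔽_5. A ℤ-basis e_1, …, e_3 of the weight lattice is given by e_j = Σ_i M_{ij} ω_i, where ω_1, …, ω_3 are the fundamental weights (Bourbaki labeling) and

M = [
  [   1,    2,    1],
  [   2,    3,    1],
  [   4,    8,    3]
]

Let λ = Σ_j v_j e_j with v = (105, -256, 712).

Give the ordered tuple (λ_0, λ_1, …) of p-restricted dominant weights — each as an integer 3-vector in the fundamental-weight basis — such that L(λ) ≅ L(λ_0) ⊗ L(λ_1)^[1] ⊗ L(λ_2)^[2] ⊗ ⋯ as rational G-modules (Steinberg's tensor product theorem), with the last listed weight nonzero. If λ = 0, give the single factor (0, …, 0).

((0, 4, 3), (1, 0, 1), (2, 1, 0), (2, 1, 4))

Change of basis e → ω: c = M·v where v = (105, -256, 712):
  c_1 = 1*105 + 2*-256 + 1*712 = 305
  c_2 = 2*105 + 3*-256 + 1*712 = 154
  c_3 = 4*105 + 8*-256 + 3*712 = 508
Base-5 expansion of each c_i:
  c_1 = 305 = 0·5^0 + 1·5^1 + 2·5^2 + 2·5^3
  c_2 = 154 = 4·5^0 + 0·5^1 + 1·5^2 + 1·5^3
  c_3 = 508 = 3·5^0 + 1·5^1 + 0·5^2 + 4·5^3
λ_0 = (0, 4, 3)
λ_1 = (1, 0, 1)
λ_2 = (2, 1, 0)
λ_3 = (2, 1, 4)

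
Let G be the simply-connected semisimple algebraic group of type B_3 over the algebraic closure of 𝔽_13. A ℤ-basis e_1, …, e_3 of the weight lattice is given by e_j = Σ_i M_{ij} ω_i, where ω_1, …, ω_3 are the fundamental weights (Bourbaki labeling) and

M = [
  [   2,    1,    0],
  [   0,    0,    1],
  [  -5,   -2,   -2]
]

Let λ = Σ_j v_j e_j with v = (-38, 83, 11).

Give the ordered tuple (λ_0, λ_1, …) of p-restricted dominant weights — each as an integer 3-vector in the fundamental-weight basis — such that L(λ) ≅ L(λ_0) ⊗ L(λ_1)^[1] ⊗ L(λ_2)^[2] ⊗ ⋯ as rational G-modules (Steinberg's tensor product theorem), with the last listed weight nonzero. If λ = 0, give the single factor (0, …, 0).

Converting to the ω-basis (c_i = row i of M dotted with v = (-38, 83, 11)):
  c_1 = (2)·(-38) + (1)·(83) + (0)·(11) = 7
  c_2 = (0)·(-38) + (0)·(83) + (1)·(11) = 11
  c_3 = (-5)·(-38) + (-2)·(83) + (-2)·(11) = 2
Expand coordinatewise in base 13:
  c_1 = 7 = 7·13^0
  c_2 = 11 = 11·13^0
  c_3 = 2 = 2·13^0
p-restricted factor λ_0 = (7, 11, 2)

((7, 11, 2),)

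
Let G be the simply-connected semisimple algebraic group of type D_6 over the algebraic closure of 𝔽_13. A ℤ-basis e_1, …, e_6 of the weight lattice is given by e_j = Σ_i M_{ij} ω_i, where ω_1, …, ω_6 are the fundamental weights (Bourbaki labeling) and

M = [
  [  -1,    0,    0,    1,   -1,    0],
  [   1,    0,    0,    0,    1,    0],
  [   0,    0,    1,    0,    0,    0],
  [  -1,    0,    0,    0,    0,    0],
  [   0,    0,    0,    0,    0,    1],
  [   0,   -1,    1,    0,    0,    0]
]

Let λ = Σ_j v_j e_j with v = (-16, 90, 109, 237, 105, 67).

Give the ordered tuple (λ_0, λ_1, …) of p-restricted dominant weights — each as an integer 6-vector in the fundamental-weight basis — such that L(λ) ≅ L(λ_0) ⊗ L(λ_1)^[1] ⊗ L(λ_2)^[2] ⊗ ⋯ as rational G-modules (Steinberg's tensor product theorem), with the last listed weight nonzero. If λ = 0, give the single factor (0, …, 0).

Change of basis e → ω: c = M·v where v = (-16, 90, 109, 237, 105, 67):
  c_1 = -1*-16 + 0*90 + 0*109 + 1*237 + -1*105 + 0*67 = 148
  c_2 = 1*-16 + 0*90 + 0*109 + 0*237 + 1*105 + 0*67 = 89
  c_3 = 0*-16 + 0*90 + 1*109 + 0*237 + 0*105 + 0*67 = 109
  c_4 = -1*-16 + 0*90 + 0*109 + 0*237 + 0*105 + 0*67 = 16
  c_5 = 0*-16 + 0*90 + 0*109 + 0*237 + 0*105 + 1*67 = 67
  c_6 = 0*-16 + -1*90 + 1*109 + 0*237 + 0*105 + 0*67 = 19
Base-13 expansion of each c_i:
  c_1 = 148 = 5·13^0 + 11·13^1
  c_2 = 89 = 11·13^0 + 6·13^1
  c_3 = 109 = 5·13^0 + 8·13^1
  c_4 = 16 = 3·13^0 + 1·13^1
  c_5 = 67 = 2·13^0 + 5·13^1
  c_6 = 19 = 6·13^0 + 1·13^1
λ_0 = (5, 11, 5, 3, 2, 6)
λ_1 = (11, 6, 8, 1, 5, 1)

((5, 11, 5, 3, 2, 6), (11, 6, 8, 1, 5, 1))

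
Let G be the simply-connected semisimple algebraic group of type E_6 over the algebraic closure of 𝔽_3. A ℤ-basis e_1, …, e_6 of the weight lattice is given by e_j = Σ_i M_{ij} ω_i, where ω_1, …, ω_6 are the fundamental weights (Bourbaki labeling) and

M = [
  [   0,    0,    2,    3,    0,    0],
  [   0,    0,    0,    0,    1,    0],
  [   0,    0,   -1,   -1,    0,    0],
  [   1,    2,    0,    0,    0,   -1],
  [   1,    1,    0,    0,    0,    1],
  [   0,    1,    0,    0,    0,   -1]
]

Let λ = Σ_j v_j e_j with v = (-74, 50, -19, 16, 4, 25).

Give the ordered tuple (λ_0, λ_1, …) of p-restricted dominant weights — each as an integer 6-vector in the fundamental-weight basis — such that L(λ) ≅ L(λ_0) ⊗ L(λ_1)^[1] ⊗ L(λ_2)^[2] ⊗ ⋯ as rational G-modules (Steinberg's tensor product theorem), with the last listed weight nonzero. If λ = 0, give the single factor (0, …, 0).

In the fundamental-weight basis, λ has coordinates c = M·v (v = (-74, 50, -19, 16, 4, 25)):
  c_1 = (0)·(-74) + (0)·(50) + (2)·(-19) + (3)·(16) + (0)·(4) + (0)·(25) = 10
  c_2 = (0)·(-74) + (0)·(50) + (0)·(-19) + (0)·(16) + (1)·(4) + (0)·(25) = 4
  c_3 = (0)·(-74) + (0)·(50) + (-1)·(-19) + (-1)·(16) + (0)·(4) + (0)·(25) = 3
  c_4 = (1)·(-74) + (2)·(50) + (0)·(-19) + (0)·(16) + (0)·(4) + (-1)·(25) = 1
  c_5 = (1)·(-74) + (1)·(50) + (0)·(-19) + (0)·(16) + (0)·(4) + (1)·(25) = 1
  c_6 = (0)·(-74) + (1)·(50) + (0)·(-19) + (0)·(16) + (0)·(4) + (-1)·(25) = 25
Base-3 expansion of each c_i:
  c_1 = 10 = 1·3^0 + 0·3^1 + 1·3^2
  c_2 = 4 = 1·3^0 + 1·3^1
  c_3 = 3 = 0·3^0 + 1·3^1
  c_4 = 1 = 1·3^0
  c_5 = 1 = 1·3^0
  c_6 = 25 = 1·3^0 + 2·3^1 + 2·3^2
Factor λ_0 = (1, 1, 0, 1, 1, 1)
Factor λ_1 = (0, 1, 1, 0, 0, 2)
Factor λ_2 = (1, 0, 0, 0, 0, 2)

((1, 1, 0, 1, 1, 1), (0, 1, 1, 0, 0, 2), (1, 0, 0, 0, 0, 2))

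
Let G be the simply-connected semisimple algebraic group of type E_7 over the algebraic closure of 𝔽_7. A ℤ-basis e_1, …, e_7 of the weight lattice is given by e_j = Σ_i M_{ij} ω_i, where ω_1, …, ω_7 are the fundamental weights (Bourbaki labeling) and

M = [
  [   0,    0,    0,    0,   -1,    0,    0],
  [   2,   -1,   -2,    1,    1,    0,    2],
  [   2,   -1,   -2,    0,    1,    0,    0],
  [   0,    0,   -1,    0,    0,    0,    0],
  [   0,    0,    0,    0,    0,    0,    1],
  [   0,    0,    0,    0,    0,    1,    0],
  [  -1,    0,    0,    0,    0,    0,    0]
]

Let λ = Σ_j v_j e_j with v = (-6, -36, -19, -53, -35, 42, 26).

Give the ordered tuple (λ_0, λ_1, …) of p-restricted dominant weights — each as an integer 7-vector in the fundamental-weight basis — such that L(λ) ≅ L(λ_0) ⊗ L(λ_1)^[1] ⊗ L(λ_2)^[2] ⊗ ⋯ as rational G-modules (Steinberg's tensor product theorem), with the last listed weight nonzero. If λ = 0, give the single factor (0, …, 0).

((0, 5, 6, 5, 5, 0, 6), (5, 3, 3, 2, 3, 6, 0))

Change of basis e → ω: c = M·v where v = (-6, -36, -19, -53, -35, 42, 26):
  c_1 = (0)·(-6) + (0)·(-36) + (0)·(-19) + (0)·(-53) + (-1)·(-35) + (0)·(42) + (0)·(26) = 35
  c_2 = (2)·(-6) + (-1)·(-36) + (-2)·(-19) + (1)·(-53) + (1)·(-35) + (0)·(42) + (2)·(26) = 26
  c_3 = (2)·(-6) + (-1)·(-36) + (-2)·(-19) + (0)·(-53) + (1)·(-35) + (0)·(42) + (0)·(26) = 27
  c_4 = (0)·(-6) + (0)·(-36) + (-1)·(-19) + (0)·(-53) + (0)·(-35) + (0)·(42) + (0)·(26) = 19
  c_5 = (0)·(-6) + (0)·(-36) + (0)·(-19) + (0)·(-53) + (0)·(-35) + (0)·(42) + (1)·(26) = 26
  c_6 = (0)·(-6) + (0)·(-36) + (0)·(-19) + (0)·(-53) + (0)·(-35) + (1)·(42) + (0)·(26) = 42
  c_7 = (-1)·(-6) + (0)·(-36) + (0)·(-19) + (0)·(-53) + (0)·(-35) + (0)·(42) + (0)·(26) = 6
Writing each c_i in base p = 7:
  c_1 = 35 = 0·7^0 + 5·7^1
  c_2 = 26 = 5·7^0 + 3·7^1
  c_3 = 27 = 6·7^0 + 3·7^1
  c_4 = 19 = 5·7^0 + 2·7^1
  c_5 = 26 = 5·7^0 + 3·7^1
  c_6 = 42 = 0·7^0 + 6·7^1
  c_7 = 6 = 6·7^0
λ_0 = (0, 5, 6, 5, 5, 0, 6)
λ_1 = (5, 3, 3, 2, 3, 6, 0)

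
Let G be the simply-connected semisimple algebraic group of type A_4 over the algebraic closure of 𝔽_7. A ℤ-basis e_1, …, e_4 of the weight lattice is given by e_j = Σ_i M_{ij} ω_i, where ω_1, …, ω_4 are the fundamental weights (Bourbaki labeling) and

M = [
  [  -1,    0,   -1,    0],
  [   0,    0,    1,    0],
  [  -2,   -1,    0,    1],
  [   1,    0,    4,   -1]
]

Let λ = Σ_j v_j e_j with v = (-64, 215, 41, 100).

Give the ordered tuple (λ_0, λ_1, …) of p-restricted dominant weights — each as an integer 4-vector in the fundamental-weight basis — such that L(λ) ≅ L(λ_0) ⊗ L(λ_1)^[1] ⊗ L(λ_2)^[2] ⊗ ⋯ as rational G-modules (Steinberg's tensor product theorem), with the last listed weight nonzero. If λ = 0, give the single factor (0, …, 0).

((2, 6, 6, 0), (3, 5, 1, 0))

In the fundamental-weight basis, λ has coordinates c = M·v (v = (-64, 215, 41, 100)):
  c_1 = (-1)·(-64) + (0)·(215) + (-1)·(41) + (0)·(100) = 23
  c_2 = (0)·(-64) + (0)·(215) + (1)·(41) + (0)·(100) = 41
  c_3 = (-2)·(-64) + (-1)·(215) + (0)·(41) + (1)·(100) = 13
  c_4 = (1)·(-64) + (0)·(215) + (4)·(41) + (-1)·(100) = 0
p = 7; digits c_i = Σ_j d_{ij}·7^j, 0 ≤ d_{ij} < 7:
  c_1 = 23 = 2·7^0 + 3·7^1
  c_2 = 41 = 6·7^0 + 5·7^1
  c_3 = 13 = 6·7^0 + 1·7^1
  c_4 = 0
Factor λ_0 = (2, 6, 6, 0)
Factor λ_1 = (3, 5, 1, 0)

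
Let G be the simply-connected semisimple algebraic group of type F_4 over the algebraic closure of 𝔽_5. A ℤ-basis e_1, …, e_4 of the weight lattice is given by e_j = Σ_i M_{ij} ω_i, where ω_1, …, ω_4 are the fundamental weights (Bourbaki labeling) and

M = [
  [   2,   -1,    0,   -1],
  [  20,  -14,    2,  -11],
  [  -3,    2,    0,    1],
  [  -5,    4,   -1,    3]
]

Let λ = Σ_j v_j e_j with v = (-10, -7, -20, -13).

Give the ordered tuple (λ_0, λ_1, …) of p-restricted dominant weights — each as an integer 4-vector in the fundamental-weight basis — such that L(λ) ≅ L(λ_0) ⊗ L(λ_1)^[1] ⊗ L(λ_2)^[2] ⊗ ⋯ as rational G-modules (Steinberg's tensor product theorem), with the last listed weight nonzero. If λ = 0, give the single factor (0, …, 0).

((0, 1, 3, 3),)

Change of basis e → ω: c = M·v where v = (-10, -7, -20, -13):
  c_1 = (2)·(-10) + (-1)·(-7) + (0)·(-20) + (-1)·(-13) = 0
  c_2 = (20)·(-10) + (-14)·(-7) + (2)·(-20) + (-11)·(-13) = 1
  c_3 = (-3)·(-10) + (2)·(-7) + (0)·(-20) + (1)·(-13) = 3
  c_4 = (-5)·(-10) + (4)·(-7) + (-1)·(-20) + (3)·(-13) = 3
Writing each c_i in base p = 5:
  c_1 = 0
  c_2 = 1 = 1·5^0
  c_3 = 3 = 3·5^0
  c_4 = 3 = 3·5^0
p-restricted factor λ_0 = (0, 1, 3, 3)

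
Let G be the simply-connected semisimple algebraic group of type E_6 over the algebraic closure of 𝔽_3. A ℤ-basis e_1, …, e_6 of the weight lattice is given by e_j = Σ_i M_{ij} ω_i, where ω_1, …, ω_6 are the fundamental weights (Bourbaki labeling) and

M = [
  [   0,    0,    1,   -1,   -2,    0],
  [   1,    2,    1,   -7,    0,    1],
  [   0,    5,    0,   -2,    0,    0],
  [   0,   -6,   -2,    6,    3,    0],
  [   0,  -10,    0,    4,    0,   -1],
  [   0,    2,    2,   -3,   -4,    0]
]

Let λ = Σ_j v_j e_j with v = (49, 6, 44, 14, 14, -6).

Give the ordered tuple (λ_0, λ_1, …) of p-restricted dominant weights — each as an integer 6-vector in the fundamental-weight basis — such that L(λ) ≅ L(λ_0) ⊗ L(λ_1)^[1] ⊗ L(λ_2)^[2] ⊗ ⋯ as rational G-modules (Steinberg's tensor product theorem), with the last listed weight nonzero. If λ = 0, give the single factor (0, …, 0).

((2, 1, 2, 2, 2, 2),)

In the fundamental-weight basis, λ has coordinates c = M·v (v = (49, 6, 44, 14, 14, -6)):
  c_1 = (0)·(49) + (0)·(6) + (1)·(44) + (-1)·(14) + (-2)·(14) + (0)·(-6) = 2
  c_2 = (1)·(49) + (2)·(6) + (1)·(44) + (-7)·(14) + (0)·(14) + (1)·(-6) = 1
  c_3 = (0)·(49) + (5)·(6) + (0)·(44) + (-2)·(14) + (0)·(14) + (0)·(-6) = 2
  c_4 = (0)·(49) + (-6)·(6) + (-2)·(44) + (6)·(14) + (3)·(14) + (0)·(-6) = 2
  c_5 = (0)·(49) + (-10)·(6) + (0)·(44) + (4)·(14) + (0)·(14) + (-1)·(-6) = 2
  c_6 = (0)·(49) + (2)·(6) + (2)·(44) + (-3)·(14) + (-4)·(14) + (0)·(-6) = 2
Base-3 expansion of each c_i:
  c_1 = 2 = 2·3^0
  c_2 = 1 = 1·3^0
  c_3 = 2 = 2·3^0
  c_4 = 2 = 2·3^0
  c_5 = 2 = 2·3^0
  c_6 = 2 = 2·3^0
λ_0 = (2, 1, 2, 2, 2, 2)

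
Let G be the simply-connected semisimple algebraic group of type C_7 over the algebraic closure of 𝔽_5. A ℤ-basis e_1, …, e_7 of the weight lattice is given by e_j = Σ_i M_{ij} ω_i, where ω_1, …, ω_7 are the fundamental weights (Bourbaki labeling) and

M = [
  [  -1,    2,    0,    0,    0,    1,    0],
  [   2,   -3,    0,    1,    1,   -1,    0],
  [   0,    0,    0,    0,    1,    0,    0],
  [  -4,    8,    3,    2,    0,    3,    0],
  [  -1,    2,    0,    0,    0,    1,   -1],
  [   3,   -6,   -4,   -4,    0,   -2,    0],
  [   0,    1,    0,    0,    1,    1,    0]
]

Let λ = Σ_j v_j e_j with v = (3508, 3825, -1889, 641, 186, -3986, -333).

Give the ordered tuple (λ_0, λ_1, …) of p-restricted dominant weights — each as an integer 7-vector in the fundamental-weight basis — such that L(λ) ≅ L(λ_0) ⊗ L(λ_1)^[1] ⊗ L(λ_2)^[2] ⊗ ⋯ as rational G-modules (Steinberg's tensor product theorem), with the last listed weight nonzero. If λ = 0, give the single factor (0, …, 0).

((1, 4, 1, 0, 4, 3, 0), (1, 0, 2, 0, 2, 2, 0), (1, 4, 2, 4, 4, 1, 1), (1, 2, 1, 1, 3, 4, 0))

ω-coordinates c = M·v, v = (3508, 3825, -1889, 641, 186, -3986, -333):
  c_1 = -1*3508 + 2*3825 + 0*-1889 + 0*641 + 0*186 + 1*-3986 + 0*-333 = 156
  c_2 = 2*3508 + -3*3825 + 0*-1889 + 1*641 + 1*186 + -1*-3986 + 0*-333 = 354
  c_3 = 0*3508 + 0*3825 + 0*-1889 + 0*641 + 1*186 + 0*-3986 + 0*-333 = 186
  c_4 = -4*3508 + 8*3825 + 3*-1889 + 2*641 + 0*186 + 3*-3986 + 0*-333 = 225
  c_5 = -1*3508 + 2*3825 + 0*-1889 + 0*641 + 0*186 + 1*-3986 + -1*-333 = 489
  c_6 = 3*3508 + -6*3825 + -4*-1889 + -4*641 + 0*186 + -2*-3986 + 0*-333 = 538
  c_7 = 0*3508 + 1*3825 + 0*-1889 + 0*641 + 1*186 + 1*-3986 + 0*-333 = 25
p = 5; digits c_i = Σ_j d_{ij}·5^j, 0 ≤ d_{ij} < 5:
  c_1 = 156 = 1·5^0 + 1·5^1 + 1·5^2 + 1·5^3
  c_2 = 354 = 4·5^0 + 0·5^1 + 4·5^2 + 2·5^3
  c_3 = 186 = 1·5^0 + 2·5^1 + 2·5^2 + 1·5^3
  c_4 = 225 = 0·5^0 + 0·5^1 + 4·5^2 + 1·5^3
  c_5 = 489 = 4·5^0 + 2·5^1 + 4·5^2 + 3·5^3
  c_6 = 538 = 3·5^0 + 2·5^1 + 1·5^2 + 4·5^3
  c_7 = 25 = 0·5^0 + 0·5^1 + 1·5^2
p-restricted factor λ_0 = (1, 4, 1, 0, 4, 3, 0)
p-restricted factor λ_1 = (1, 0, 2, 0, 2, 2, 0)
p-restricted factor λ_2 = (1, 4, 2, 4, 4, 1, 1)
p-restricted factor λ_3 = (1, 2, 1, 1, 3, 4, 0)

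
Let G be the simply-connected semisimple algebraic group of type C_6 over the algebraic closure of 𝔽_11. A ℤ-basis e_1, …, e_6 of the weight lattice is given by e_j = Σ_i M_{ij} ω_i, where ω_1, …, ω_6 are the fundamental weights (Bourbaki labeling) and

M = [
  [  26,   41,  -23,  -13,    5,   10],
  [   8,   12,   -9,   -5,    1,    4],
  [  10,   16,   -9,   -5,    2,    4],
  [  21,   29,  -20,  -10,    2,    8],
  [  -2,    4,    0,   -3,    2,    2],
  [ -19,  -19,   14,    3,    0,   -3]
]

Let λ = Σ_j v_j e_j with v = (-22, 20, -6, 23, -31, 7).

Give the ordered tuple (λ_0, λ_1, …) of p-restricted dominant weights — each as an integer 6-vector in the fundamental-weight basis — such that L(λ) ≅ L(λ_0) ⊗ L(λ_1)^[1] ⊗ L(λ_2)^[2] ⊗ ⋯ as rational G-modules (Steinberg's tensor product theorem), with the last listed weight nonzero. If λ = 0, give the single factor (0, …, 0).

((2, 0, 5, 2, 7, 2),)

Compute c_i = Σ_j M_{ij} v_j with v = (-22, 20, -6, 23, -31, 7):
  c_1 = 26*-22 + 41*20 + -23*-6 + -13*23 + 5*-31 + 10*7 = 2
  c_2 = 8*-22 + 12*20 + -9*-6 + -5*23 + 1*-31 + 4*7 = 0
  c_3 = 10*-22 + 16*20 + -9*-6 + -5*23 + 2*-31 + 4*7 = 5
  c_4 = 21*-22 + 29*20 + -20*-6 + -10*23 + 2*-31 + 8*7 = 2
  c_5 = -2*-22 + 4*20 + 0*-6 + -3*23 + 2*-31 + 2*7 = 7
  c_6 = -19*-22 + -19*20 + 14*-6 + 3*23 + 0*-31 + -3*7 = 2
Base-11 expansion of each c_i:
  c_1 = 2 = 2·11^0
  c_2 = 0
  c_3 = 5 = 5·11^0
  c_4 = 2 = 2·11^0
  c_5 = 7 = 7·11^0
  c_6 = 2 = 2·11^0
Factor λ_0 = (2, 0, 5, 2, 7, 2)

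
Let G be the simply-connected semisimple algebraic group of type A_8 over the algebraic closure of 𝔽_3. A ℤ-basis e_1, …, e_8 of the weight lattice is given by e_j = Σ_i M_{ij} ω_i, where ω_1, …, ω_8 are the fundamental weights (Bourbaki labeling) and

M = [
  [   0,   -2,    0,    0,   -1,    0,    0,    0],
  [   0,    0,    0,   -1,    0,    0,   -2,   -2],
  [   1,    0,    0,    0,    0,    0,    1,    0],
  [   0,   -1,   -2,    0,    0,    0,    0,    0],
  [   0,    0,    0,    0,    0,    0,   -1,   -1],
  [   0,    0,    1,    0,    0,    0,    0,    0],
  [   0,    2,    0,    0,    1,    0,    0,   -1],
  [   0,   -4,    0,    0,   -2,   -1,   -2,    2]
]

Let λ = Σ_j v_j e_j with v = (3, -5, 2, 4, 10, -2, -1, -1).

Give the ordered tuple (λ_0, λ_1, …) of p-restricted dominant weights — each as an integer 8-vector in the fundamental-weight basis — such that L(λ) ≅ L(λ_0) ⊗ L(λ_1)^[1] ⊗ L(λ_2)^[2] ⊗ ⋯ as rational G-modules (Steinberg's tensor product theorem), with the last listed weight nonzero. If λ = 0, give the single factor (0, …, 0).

((0, 0, 2, 1, 2, 2, 1, 2),)

Change of basis e → ω: c = M·v where v = (3, -5, 2, 4, 10, -2, -1, -1):
  c_1 = 0*3 + -2*-5 + 0*2 + 0*4 + -1*10 + 0*-2 + 0*-1 + 0*-1 = 0
  c_2 = 0*3 + 0*-5 + 0*2 + -1*4 + 0*10 + 0*-2 + -2*-1 + -2*-1 = 0
  c_3 = 1*3 + 0*-5 + 0*2 + 0*4 + 0*10 + 0*-2 + 1*-1 + 0*-1 = 2
  c_4 = 0*3 + -1*-5 + -2*2 + 0*4 + 0*10 + 0*-2 + 0*-1 + 0*-1 = 1
  c_5 = 0*3 + 0*-5 + 0*2 + 0*4 + 0*10 + 0*-2 + -1*-1 + -1*-1 = 2
  c_6 = 0*3 + 0*-5 + 1*2 + 0*4 + 0*10 + 0*-2 + 0*-1 + 0*-1 = 2
  c_7 = 0*3 + 2*-5 + 0*2 + 0*4 + 1*10 + 0*-2 + 0*-1 + -1*-1 = 1
  c_8 = 0*3 + -4*-5 + 0*2 + 0*4 + -2*10 + -1*-2 + -2*-1 + 2*-1 = 2
p = 3; digits c_i = Σ_j d_{ij}·3^j, 0 ≤ d_{ij} < 3:
  c_1 = 0
  c_2 = 0
  c_3 = 2 = 2·3^0
  c_4 = 1 = 1·3^0
  c_5 = 2 = 2·3^0
  c_6 = 2 = 2·3^0
  c_7 = 1 = 1·3^0
  c_8 = 2 = 2·3^0
p-restricted factor λ_0 = (0, 0, 2, 1, 2, 2, 1, 2)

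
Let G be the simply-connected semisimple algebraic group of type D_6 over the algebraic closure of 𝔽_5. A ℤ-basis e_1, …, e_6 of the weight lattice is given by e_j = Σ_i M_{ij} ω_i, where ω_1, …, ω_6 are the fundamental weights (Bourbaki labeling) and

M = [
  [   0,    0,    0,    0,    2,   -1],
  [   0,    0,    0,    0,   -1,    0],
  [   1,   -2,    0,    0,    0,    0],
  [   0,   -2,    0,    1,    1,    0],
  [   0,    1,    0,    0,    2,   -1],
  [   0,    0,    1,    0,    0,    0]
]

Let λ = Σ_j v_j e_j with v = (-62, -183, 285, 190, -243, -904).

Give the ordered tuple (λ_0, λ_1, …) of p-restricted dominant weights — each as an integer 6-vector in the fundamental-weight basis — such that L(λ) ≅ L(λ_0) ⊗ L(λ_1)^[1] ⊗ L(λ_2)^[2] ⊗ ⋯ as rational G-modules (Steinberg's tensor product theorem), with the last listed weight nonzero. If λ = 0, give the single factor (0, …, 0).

((3, 3, 4, 3, 0, 0), (3, 3, 0, 2, 2, 2), (1, 4, 2, 2, 4, 1), (3, 1, 2, 2, 1, 2))

Compute c_i = Σ_j M_{ij} v_j with v = (-62, -183, 285, 190, -243, -904):
  c_1 = 0*-62 + 0*-183 + 0*285 + 0*190 + 2*-243 + -1*-904 = 418
  c_2 = 0*-62 + 0*-183 + 0*285 + 0*190 + -1*-243 + 0*-904 = 243
  c_3 = 1*-62 + -2*-183 + 0*285 + 0*190 + 0*-243 + 0*-904 = 304
  c_4 = 0*-62 + -2*-183 + 0*285 + 1*190 + 1*-243 + 0*-904 = 313
  c_5 = 0*-62 + 1*-183 + 0*285 + 0*190 + 2*-243 + -1*-904 = 235
  c_6 = 0*-62 + 0*-183 + 1*285 + 0*190 + 0*-243 + 0*-904 = 285
Writing each c_i in base p = 5:
  c_1 = 418 = 3·5^0 + 3·5^1 + 1·5^2 + 3·5^3
  c_2 = 243 = 3·5^0 + 3·5^1 + 4·5^2 + 1·5^3
  c_3 = 304 = 4·5^0 + 0·5^1 + 2·5^2 + 2·5^3
  c_4 = 313 = 3·5^0 + 2·5^1 + 2·5^2 + 2·5^3
  c_5 = 235 = 0·5^0 + 2·5^1 + 4·5^2 + 1·5^3
  c_6 = 285 = 0·5^0 + 2·5^1 + 1·5^2 + 2·5^3
λ_0 = (3, 3, 4, 3, 0, 0)
λ_1 = (3, 3, 0, 2, 2, 2)
λ_2 = (1, 4, 2, 2, 4, 1)
λ_3 = (3, 1, 2, 2, 1, 2)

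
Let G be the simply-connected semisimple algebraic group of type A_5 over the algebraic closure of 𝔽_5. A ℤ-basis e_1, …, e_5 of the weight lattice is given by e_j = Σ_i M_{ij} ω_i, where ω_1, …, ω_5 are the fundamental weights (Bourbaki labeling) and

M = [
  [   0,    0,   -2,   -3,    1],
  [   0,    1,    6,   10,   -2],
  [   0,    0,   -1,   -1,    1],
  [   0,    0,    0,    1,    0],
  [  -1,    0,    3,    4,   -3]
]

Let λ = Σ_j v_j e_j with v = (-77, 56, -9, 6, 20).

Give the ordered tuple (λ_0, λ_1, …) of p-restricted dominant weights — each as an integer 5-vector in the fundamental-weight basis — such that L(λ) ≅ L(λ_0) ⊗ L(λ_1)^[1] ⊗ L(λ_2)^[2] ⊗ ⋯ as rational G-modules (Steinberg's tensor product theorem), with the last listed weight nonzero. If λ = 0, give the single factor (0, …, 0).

In the fundamental-weight basis, λ has coordinates c = M·v (v = (-77, 56, -9, 6, 20)):
  c_1 = 0*-77 + 0*56 + -2*-9 + -3*6 + 1*20 = 20
  c_2 = 0*-77 + 1*56 + 6*-9 + 10*6 + -2*20 = 22
  c_3 = 0*-77 + 0*56 + -1*-9 + -1*6 + 1*20 = 23
  c_4 = 0*-77 + 0*56 + 0*-9 + 1*6 + 0*20 = 6
  c_5 = -1*-77 + 0*56 + 3*-9 + 4*6 + -3*20 = 14
Writing each c_i in base p = 5:
  c_1 = 20 = 0·5^0 + 4·5^1
  c_2 = 22 = 2·5^0 + 4·5^1
  c_3 = 23 = 3·5^0 + 4·5^1
  c_4 = 6 = 1·5^0 + 1·5^1
  c_5 = 14 = 4·5^0 + 2·5^1
Factor λ_0 = (0, 2, 3, 1, 4)
Factor λ_1 = (4, 4, 4, 1, 2)

((0, 2, 3, 1, 4), (4, 4, 4, 1, 2))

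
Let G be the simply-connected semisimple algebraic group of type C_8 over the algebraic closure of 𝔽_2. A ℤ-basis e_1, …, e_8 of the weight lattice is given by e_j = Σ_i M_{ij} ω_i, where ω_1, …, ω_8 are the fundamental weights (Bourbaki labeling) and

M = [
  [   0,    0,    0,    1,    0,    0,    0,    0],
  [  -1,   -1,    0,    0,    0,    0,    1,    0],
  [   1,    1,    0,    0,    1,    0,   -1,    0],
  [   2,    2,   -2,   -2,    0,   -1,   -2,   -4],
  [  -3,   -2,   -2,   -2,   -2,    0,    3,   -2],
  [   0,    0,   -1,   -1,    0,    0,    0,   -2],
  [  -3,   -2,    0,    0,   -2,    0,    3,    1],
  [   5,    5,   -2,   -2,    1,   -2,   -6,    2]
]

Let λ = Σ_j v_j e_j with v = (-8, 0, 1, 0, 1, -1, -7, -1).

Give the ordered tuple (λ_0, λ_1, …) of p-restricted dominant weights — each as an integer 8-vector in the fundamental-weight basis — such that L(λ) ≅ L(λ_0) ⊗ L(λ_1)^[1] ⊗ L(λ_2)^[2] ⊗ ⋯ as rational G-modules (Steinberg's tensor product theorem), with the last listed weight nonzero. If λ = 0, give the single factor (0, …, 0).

((0, 1, 0, 1, 1, 1, 0, 1),)

In the fundamental-weight basis, λ has coordinates c = M·v (v = (-8, 0, 1, 0, 1, -1, -7, -1)):
  c_1 = (0)·(-8) + 0·0 + 0·1 + 1·0 + 0·1 + (0)·(-1) + (0)·(-7) + (0)·(-1) = 0
  c_2 = (-1)·(-8) + (-1)·(0) + 0·1 + 0·0 + 0·1 + (0)·(-1) + (1)·(-7) + (0)·(-1) = 1
  c_3 = (1)·(-8) + 1·0 + 0·1 + 0·0 + 1·1 + (0)·(-1) + (-1)·(-7) + (0)·(-1) = 0
  c_4 = (2)·(-8) + 2·0 + (-2)·(1) + (-2)·(0) + 0·1 + (-1)·(-1) + (-2)·(-7) + (-4)·(-1) = 1
  c_5 = (-3)·(-8) + (-2)·(0) + (-2)·(1) + (-2)·(0) + (-2)·(1) + (0)·(-1) + (3)·(-7) + (-2)·(-1) = 1
  c_6 = (0)·(-8) + 0·0 + (-1)·(1) + (-1)·(0) + 0·1 + (0)·(-1) + (0)·(-7) + (-2)·(-1) = 1
  c_7 = (-3)·(-8) + (-2)·(0) + 0·1 + 0·0 + (-2)·(1) + (0)·(-1) + (3)·(-7) + (1)·(-1) = 0
  c_8 = (5)·(-8) + 5·0 + (-2)·(1) + (-2)·(0) + 1·1 + (-2)·(-1) + (-6)·(-7) + (2)·(-1) = 1
p = 2; digits c_i = Σ_j d_{ij}·2^j, 0 ≤ d_{ij} < 2:
  c_1 = 0
  c_2 = 1 = 1·2^0
  c_3 = 0
  c_4 = 1 = 1·2^0
  c_5 = 1 = 1·2^0
  c_6 = 1 = 1·2^0
  c_7 = 0
  c_8 = 1 = 1·2^0
p-restricted factor λ_0 = (0, 1, 0, 1, 1, 1, 0, 1)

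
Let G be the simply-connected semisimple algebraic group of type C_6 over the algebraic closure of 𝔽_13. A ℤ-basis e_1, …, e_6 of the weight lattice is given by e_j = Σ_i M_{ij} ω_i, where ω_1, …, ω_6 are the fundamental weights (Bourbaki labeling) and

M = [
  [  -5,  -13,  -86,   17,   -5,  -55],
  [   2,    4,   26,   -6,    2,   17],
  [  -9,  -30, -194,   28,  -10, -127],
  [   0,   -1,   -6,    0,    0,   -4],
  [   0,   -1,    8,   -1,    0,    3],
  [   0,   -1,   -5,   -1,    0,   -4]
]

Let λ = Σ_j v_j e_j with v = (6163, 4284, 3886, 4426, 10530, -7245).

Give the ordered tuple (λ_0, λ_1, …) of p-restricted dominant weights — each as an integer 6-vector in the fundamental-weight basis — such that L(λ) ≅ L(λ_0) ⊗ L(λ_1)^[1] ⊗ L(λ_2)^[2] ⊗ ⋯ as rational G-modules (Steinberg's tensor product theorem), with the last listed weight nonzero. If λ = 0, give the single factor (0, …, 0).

Change of basis e → ω: c = M·v where v = (6163, 4284, 3886, 4426, 10530, -7245):
  c_1 = -5*6163 + -13*4284 + -86*3886 + 17*4426 + -5*10530 + -55*-7245 = 364
  c_2 = 2*6163 + 4*4284 + 26*3886 + -6*4426 + 2*10530 + 17*-7245 = 1837
  c_3 = -9*6163 + -30*4284 + -194*3886 + 28*4426 + -10*10530 + -127*-7245 = 872
  c_4 = 0*6163 + -1*4284 + -6*3886 + 0*4426 + 0*10530 + -4*-7245 = 1380
  c_5 = 0*6163 + -1*4284 + 8*3886 + -1*4426 + 0*10530 + 3*-7245 = 643
  c_6 = 0*6163 + -1*4284 + -5*3886 + -1*4426 + 0*10530 + -4*-7245 = 840
Expand coordinatewise in base 13:
  c_1 = 364 = 0·13^0 + 2·13^1 + 2·13^2
  c_2 = 1837 = 4·13^0 + 11·13^1 + 10·13^2
  c_3 = 872 = 1·13^0 + 2·13^1 + 5·13^2
  c_4 = 1380 = 2·13^0 + 2·13^1 + 8·13^2
  c_5 = 643 = 6·13^0 + 10·13^1 + 3·13^2
  c_6 = 840 = 8·13^0 + 12·13^1 + 4·13^2
p-restricted factor λ_0 = (0, 4, 1, 2, 6, 8)
p-restricted factor λ_1 = (2, 11, 2, 2, 10, 12)
p-restricted factor λ_2 = (2, 10, 5, 8, 3, 4)

((0, 4, 1, 2, 6, 8), (2, 11, 2, 2, 10, 12), (2, 10, 5, 8, 3, 4))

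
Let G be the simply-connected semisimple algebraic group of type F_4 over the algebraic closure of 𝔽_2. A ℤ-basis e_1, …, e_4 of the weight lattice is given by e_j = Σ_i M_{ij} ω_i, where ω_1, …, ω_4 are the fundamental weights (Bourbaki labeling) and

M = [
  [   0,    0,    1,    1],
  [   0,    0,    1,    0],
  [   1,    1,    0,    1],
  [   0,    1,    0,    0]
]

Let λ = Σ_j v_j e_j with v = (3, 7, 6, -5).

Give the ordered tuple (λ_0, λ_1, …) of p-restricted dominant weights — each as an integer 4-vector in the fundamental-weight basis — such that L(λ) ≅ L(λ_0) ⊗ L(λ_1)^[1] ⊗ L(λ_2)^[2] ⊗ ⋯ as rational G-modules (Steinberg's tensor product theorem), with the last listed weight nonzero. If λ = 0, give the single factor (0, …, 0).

((1, 0, 1, 1), (0, 1, 0, 1), (0, 1, 1, 1))

ω-coordinates c = M·v, v = (3, 7, 6, -5):
  c_1 = (0)·(3) + (0)·(7) + (1)·(6) + (1)·(-5) = 1
  c_2 = (0)·(3) + (0)·(7) + (1)·(6) + (0)·(-5) = 6
  c_3 = (1)·(3) + (1)·(7) + (0)·(6) + (1)·(-5) = 5
  c_4 = (0)·(3) + (1)·(7) + (0)·(6) + (0)·(-5) = 7
Base-2 expansion of each c_i:
  c_1 = 1 = 1·2^0
  c_2 = 6 = 0·2^0 + 1·2^1 + 1·2^2
  c_3 = 5 = 1·2^0 + 0·2^1 + 1·2^2
  c_4 = 7 = 1·2^0 + 1·2^1 + 1·2^2
Factor λ_0 = (1, 0, 1, 1)
Factor λ_1 = (0, 1, 0, 1)
Factor λ_2 = (0, 1, 1, 1)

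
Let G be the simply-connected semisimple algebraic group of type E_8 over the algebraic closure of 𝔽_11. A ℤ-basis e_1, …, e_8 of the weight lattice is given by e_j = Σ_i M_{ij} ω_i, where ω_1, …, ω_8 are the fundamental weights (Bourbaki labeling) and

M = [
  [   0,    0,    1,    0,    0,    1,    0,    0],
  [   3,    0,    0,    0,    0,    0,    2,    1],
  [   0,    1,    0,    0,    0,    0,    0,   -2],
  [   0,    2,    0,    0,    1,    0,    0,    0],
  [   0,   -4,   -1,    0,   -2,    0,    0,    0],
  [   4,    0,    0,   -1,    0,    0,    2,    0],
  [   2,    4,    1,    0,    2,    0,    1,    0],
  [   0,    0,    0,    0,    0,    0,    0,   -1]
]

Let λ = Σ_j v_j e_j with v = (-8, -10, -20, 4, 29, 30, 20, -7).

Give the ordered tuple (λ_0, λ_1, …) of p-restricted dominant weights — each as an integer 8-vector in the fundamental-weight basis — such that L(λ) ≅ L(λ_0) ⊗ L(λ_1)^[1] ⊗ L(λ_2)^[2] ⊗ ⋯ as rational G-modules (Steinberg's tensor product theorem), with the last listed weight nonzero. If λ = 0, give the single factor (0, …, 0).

((10, 9, 4, 9, 2, 4, 2, 7),)

In the fundamental-weight basis, λ has coordinates c = M·v (v = (-8, -10, -20, 4, 29, 30, 20, -7)):
  c_1 = 0*-8 + 0*-10 + 1*-20 + 0*4 + 0*29 + 1*30 + 0*20 + 0*-7 = 10
  c_2 = 3*-8 + 0*-10 + 0*-20 + 0*4 + 0*29 + 0*30 + 2*20 + 1*-7 = 9
  c_3 = 0*-8 + 1*-10 + 0*-20 + 0*4 + 0*29 + 0*30 + 0*20 + -2*-7 = 4
  c_4 = 0*-8 + 2*-10 + 0*-20 + 0*4 + 1*29 + 0*30 + 0*20 + 0*-7 = 9
  c_5 = 0*-8 + -4*-10 + -1*-20 + 0*4 + -2*29 + 0*30 + 0*20 + 0*-7 = 2
  c_6 = 4*-8 + 0*-10 + 0*-20 + -1*4 + 0*29 + 0*30 + 2*20 + 0*-7 = 4
  c_7 = 2*-8 + 4*-10 + 1*-20 + 0*4 + 2*29 + 0*30 + 1*20 + 0*-7 = 2
  c_8 = 0*-8 + 0*-10 + 0*-20 + 0*4 + 0*29 + 0*30 + 0*20 + -1*-7 = 7
Expand coordinatewise in base 11:
  c_1 = 10 = 10·11^0
  c_2 = 9 = 9·11^0
  c_3 = 4 = 4·11^0
  c_4 = 9 = 9·11^0
  c_5 = 2 = 2·11^0
  c_6 = 4 = 4·11^0
  c_7 = 2 = 2·11^0
  c_8 = 7 = 7·11^0
λ_0 = (10, 9, 4, 9, 2, 4, 2, 7)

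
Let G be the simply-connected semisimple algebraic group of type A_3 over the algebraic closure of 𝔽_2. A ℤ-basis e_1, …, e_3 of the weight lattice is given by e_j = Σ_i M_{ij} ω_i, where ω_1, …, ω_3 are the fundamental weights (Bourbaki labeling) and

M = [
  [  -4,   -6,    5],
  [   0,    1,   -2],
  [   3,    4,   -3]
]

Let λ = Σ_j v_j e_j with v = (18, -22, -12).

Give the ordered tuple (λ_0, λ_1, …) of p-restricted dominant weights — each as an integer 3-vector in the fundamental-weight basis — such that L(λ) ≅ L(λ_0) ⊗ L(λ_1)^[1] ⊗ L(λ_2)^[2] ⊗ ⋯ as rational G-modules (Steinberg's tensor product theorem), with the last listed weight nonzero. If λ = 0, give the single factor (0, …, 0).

((0, 0, 0), (0, 1, 1))

Compute c_i = Σ_j M_{ij} v_j with v = (18, -22, -12):
  c_1 = -4*18 + -6*-22 + 5*-12 = 0
  c_2 = 0*18 + 1*-22 + -2*-12 = 2
  c_3 = 3*18 + 4*-22 + -3*-12 = 2
Base-2 expansion of each c_i:
  c_1 = 0
  c_2 = 2 = 0·2^0 + 1·2^1
  c_3 = 2 = 0·2^0 + 1·2^1
p-restricted factor λ_0 = (0, 0, 0)
p-restricted factor λ_1 = (0, 1, 1)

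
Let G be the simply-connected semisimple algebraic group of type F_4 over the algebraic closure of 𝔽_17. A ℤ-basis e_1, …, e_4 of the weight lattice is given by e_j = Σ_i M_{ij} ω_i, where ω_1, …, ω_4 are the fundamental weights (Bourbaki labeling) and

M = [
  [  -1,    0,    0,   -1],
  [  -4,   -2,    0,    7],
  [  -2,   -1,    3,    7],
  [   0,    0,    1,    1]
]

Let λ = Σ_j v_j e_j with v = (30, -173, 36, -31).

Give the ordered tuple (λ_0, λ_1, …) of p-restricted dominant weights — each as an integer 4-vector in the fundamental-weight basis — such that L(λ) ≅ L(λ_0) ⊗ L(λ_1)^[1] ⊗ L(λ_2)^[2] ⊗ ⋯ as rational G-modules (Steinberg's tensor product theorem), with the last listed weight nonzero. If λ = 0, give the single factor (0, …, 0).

Change of basis e → ω: c = M·v where v = (30, -173, 36, -31):
  c_1 = -1*30 + 0*-173 + 0*36 + -1*-31 = 1
  c_2 = -4*30 + -2*-173 + 0*36 + 7*-31 = 9
  c_3 = -2*30 + -1*-173 + 3*36 + 7*-31 = 4
  c_4 = 0*30 + 0*-173 + 1*36 + 1*-31 = 5
Writing each c_i in base p = 17:
  c_1 = 1 = 1·17^0
  c_2 = 9 = 9·17^0
  c_3 = 4 = 4·17^0
  c_4 = 5 = 5·17^0
λ_0 = (1, 9, 4, 5)

((1, 9, 4, 5),)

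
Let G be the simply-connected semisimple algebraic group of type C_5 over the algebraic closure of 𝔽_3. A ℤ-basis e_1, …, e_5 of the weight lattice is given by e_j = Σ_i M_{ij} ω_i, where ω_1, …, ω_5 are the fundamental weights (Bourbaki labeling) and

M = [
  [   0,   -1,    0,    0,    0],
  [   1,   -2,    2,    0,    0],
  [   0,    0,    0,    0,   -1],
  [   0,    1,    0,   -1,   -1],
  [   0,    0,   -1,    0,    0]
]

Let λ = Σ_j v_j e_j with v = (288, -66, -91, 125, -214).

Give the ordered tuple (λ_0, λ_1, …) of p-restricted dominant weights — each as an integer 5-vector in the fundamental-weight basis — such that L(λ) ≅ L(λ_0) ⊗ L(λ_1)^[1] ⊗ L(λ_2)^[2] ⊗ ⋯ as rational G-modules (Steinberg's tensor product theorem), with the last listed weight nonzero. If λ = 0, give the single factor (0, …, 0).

ω-coordinates c = M·v, v = (288, -66, -91, 125, -214):
  c_1 = (0)·(288) + (-1)·(-66) + (0)·(-91) + (0)·(125) + (0)·(-214) = 66
  c_2 = (1)·(288) + (-2)·(-66) + (2)·(-91) + (0)·(125) + (0)·(-214) = 238
  c_3 = (0)·(288) + (0)·(-66) + (0)·(-91) + (0)·(125) + (-1)·(-214) = 214
  c_4 = (0)·(288) + (1)·(-66) + (0)·(-91) + (-1)·(125) + (-1)·(-214) = 23
  c_5 = (0)·(288) + (0)·(-66) + (-1)·(-91) + (0)·(125) + (0)·(-214) = 91
Writing each c_i in base p = 3:
  c_1 = 66 = 0·3^0 + 1·3^1 + 1·3^2 + 2·3^3
  c_2 = 238 = 1·3^0 + 1·3^1 + 2·3^2 + 2·3^3 + 2·3^4
  c_3 = 214 = 1·3^0 + 2·3^1 + 2·3^2 + 1·3^3 + 2·3^4
  c_4 = 23 = 2·3^0 + 1·3^1 + 2·3^2
  c_5 = 91 = 1·3^0 + 0·3^1 + 1·3^2 + 0·3^3 + 1·3^4
p-restricted factor λ_0 = (0, 1, 1, 2, 1)
p-restricted factor λ_1 = (1, 1, 2, 1, 0)
p-restricted factor λ_2 = (1, 2, 2, 2, 1)
p-restricted factor λ_3 = (2, 2, 1, 0, 0)
p-restricted factor λ_4 = (0, 2, 2, 0, 1)

((0, 1, 1, 2, 1), (1, 1, 2, 1, 0), (1, 2, 2, 2, 1), (2, 2, 1, 0, 0), (0, 2, 2, 0, 1))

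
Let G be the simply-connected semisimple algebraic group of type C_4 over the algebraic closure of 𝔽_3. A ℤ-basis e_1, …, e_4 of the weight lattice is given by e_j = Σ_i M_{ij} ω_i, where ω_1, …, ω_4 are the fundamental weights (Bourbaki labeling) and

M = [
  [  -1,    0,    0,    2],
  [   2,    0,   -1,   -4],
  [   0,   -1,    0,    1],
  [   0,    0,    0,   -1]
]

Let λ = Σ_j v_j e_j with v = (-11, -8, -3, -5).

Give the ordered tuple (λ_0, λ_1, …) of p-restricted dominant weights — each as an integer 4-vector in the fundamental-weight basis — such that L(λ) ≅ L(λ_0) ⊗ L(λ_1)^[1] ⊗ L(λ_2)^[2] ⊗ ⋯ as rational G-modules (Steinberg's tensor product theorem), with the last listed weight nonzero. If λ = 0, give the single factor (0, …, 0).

Converting to the ω-basis (c_i = row i of M dotted with v = (-11, -8, -3, -5)):
  c_1 = (-1)·(-11) + (0)·(-8) + (0)·(-3) + (2)·(-5) = 1
  c_2 = (2)·(-11) + (0)·(-8) + (-1)·(-3) + (-4)·(-5) = 1
  c_3 = (0)·(-11) + (-1)·(-8) + (0)·(-3) + (1)·(-5) = 3
  c_4 = (0)·(-11) + (0)·(-8) + (0)·(-3) + (-1)·(-5) = 5
Writing each c_i in base p = 3:
  c_1 = 1 = 1·3^0
  c_2 = 1 = 1·3^0
  c_3 = 3 = 0·3^0 + 1·3^1
  c_4 = 5 = 2·3^0 + 1·3^1
Factor λ_0 = (1, 1, 0, 2)
Factor λ_1 = (0, 0, 1, 1)

((1, 1, 0, 2), (0, 0, 1, 1))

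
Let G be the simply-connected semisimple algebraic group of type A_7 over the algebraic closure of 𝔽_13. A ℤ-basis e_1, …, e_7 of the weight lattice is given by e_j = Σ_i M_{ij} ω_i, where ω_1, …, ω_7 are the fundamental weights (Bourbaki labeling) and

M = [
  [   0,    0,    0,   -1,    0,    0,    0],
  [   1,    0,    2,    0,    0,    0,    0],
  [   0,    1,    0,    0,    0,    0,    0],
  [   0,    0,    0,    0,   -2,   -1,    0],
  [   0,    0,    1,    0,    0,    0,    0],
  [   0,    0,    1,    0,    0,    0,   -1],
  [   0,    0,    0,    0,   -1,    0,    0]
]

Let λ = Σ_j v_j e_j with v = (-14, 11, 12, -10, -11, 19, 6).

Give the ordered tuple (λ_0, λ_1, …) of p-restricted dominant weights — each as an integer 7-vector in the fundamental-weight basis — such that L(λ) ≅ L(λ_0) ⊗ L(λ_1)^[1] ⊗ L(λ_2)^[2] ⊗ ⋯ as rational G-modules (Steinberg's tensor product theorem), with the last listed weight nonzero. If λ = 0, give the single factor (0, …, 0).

ω-coordinates c = M·v, v = (-14, 11, 12, -10, -11, 19, 6):
  c_1 = 0*-14 + 0*11 + 0*12 + -1*-10 + 0*-11 + 0*19 + 0*6 = 10
  c_2 = 1*-14 + 0*11 + 2*12 + 0*-10 + 0*-11 + 0*19 + 0*6 = 10
  c_3 = 0*-14 + 1*11 + 0*12 + 0*-10 + 0*-11 + 0*19 + 0*6 = 11
  c_4 = 0*-14 + 0*11 + 0*12 + 0*-10 + -2*-11 + -1*19 + 0*6 = 3
  c_5 = 0*-14 + 0*11 + 1*12 + 0*-10 + 0*-11 + 0*19 + 0*6 = 12
  c_6 = 0*-14 + 0*11 + 1*12 + 0*-10 + 0*-11 + 0*19 + -1*6 = 6
  c_7 = 0*-14 + 0*11 + 0*12 + 0*-10 + -1*-11 + 0*19 + 0*6 = 11
Base-13 expansion of each c_i:
  c_1 = 10 = 10·13^0
  c_2 = 10 = 10·13^0
  c_3 = 11 = 11·13^0
  c_4 = 3 = 3·13^0
  c_5 = 12 = 12·13^0
  c_6 = 6 = 6·13^0
  c_7 = 11 = 11·13^0
λ_0 = (10, 10, 11, 3, 12, 6, 11)

((10, 10, 11, 3, 12, 6, 11),)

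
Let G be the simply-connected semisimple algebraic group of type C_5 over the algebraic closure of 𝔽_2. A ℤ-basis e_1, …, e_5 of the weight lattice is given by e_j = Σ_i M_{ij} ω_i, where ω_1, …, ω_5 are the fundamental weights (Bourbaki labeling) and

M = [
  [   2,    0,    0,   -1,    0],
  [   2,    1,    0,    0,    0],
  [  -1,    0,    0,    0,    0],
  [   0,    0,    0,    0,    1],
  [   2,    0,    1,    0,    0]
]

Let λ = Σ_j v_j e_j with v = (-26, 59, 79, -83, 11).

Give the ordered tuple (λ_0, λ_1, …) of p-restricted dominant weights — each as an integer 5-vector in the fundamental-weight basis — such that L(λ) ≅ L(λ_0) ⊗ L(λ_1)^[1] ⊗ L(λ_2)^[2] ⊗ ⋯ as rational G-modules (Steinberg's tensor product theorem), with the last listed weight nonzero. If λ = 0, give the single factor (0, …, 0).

ω-coordinates c = M·v, v = (-26, 59, 79, -83, 11):
  c_1 = (2)·(-26) + 0·59 + 0·79 + (-1)·(-83) + 0·11 = 31
  c_2 = (2)·(-26) + 1·59 + 0·79 + (0)·(-83) + 0·11 = 7
  c_3 = (-1)·(-26) + 0·59 + 0·79 + (0)·(-83) + 0·11 = 26
  c_4 = (0)·(-26) + 0·59 + 0·79 + (0)·(-83) + 1·11 = 11
  c_5 = (2)·(-26) + 0·59 + 1·79 + (0)·(-83) + 0·11 = 27
p = 2; digits c_i = Σ_j d_{ij}·2^j, 0 ≤ d_{ij} < 2:
  c_1 = 31 = 1·2^0 + 1·2^1 + 1·2^2 + 1·2^3 + 1·2^4
  c_2 = 7 = 1·2^0 + 1·2^1 + 1·2^2
  c_3 = 26 = 0·2^0 + 1·2^1 + 0·2^2 + 1·2^3 + 1·2^4
  c_4 = 11 = 1·2^0 + 1·2^1 + 0·2^2 + 1·2^3
  c_5 = 27 = 1·2^0 + 1·2^1 + 0·2^2 + 1·2^3 + 1·2^4
p-restricted factor λ_0 = (1, 1, 0, 1, 1)
p-restricted factor λ_1 = (1, 1, 1, 1, 1)
p-restricted factor λ_2 = (1, 1, 0, 0, 0)
p-restricted factor λ_3 = (1, 0, 1, 1, 1)
p-restricted factor λ_4 = (1, 0, 1, 0, 1)

((1, 1, 0, 1, 1), (1, 1, 1, 1, 1), (1, 1, 0, 0, 0), (1, 0, 1, 1, 1), (1, 0, 1, 0, 1))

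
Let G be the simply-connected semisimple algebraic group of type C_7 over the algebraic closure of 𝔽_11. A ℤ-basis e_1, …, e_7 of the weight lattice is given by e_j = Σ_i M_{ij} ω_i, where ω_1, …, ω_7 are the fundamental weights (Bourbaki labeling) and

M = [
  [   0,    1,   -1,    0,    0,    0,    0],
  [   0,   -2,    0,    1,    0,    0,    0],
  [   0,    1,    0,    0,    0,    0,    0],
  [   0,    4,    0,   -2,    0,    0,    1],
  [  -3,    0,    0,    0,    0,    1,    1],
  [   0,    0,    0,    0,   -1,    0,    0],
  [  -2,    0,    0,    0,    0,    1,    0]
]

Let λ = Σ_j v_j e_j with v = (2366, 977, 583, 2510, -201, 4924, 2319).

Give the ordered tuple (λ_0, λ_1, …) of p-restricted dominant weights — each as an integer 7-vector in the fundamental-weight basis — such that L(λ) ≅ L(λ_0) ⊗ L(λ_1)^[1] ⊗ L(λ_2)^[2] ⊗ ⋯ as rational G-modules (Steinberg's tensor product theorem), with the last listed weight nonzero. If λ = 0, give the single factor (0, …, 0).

((9, 6, 9, 8, 2, 3, 5), (2, 6, 0, 10, 2, 7, 6), (3, 4, 8, 9, 1, 1, 1))

Converting to the ω-basis (c_i = row i of M dotted with v = (2366, 977, 583, 2510, -201, 4924, 2319)):
  c_1 = (0)·(2366) + (1)·(977) + (-1)·(583) + (0)·(2510) + (0)·(-201) + (0)·(4924) + (0)·(2319) = 394
  c_2 = (0)·(2366) + (-2)·(977) + (0)·(583) + (1)·(2510) + (0)·(-201) + (0)·(4924) + (0)·(2319) = 556
  c_3 = (0)·(2366) + (1)·(977) + (0)·(583) + (0)·(2510) + (0)·(-201) + (0)·(4924) + (0)·(2319) = 977
  c_4 = (0)·(2366) + (4)·(977) + (0)·(583) + (-2)·(2510) + (0)·(-201) + (0)·(4924) + (1)·(2319) = 1207
  c_5 = (-3)·(2366) + (0)·(977) + (0)·(583) + (0)·(2510) + (0)·(-201) + (1)·(4924) + (1)·(2319) = 145
  c_6 = (0)·(2366) + (0)·(977) + (0)·(583) + (0)·(2510) + (-1)·(-201) + (0)·(4924) + (0)·(2319) = 201
  c_7 = (-2)·(2366) + (0)·(977) + (0)·(583) + (0)·(2510) + (0)·(-201) + (1)·(4924) + (0)·(2319) = 192
p = 11; digits c_i = Σ_j d_{ij}·11^j, 0 ≤ d_{ij} < 11:
  c_1 = 394 = 9·11^0 + 2·11^1 + 3·11^2
  c_2 = 556 = 6·11^0 + 6·11^1 + 4·11^2
  c_3 = 977 = 9·11^0 + 0·11^1 + 8·11^2
  c_4 = 1207 = 8·11^0 + 10·11^1 + 9·11^2
  c_5 = 145 = 2·11^0 + 2·11^1 + 1·11^2
  c_6 = 201 = 3·11^0 + 7·11^1 + 1·11^2
  c_7 = 192 = 5·11^0 + 6·11^1 + 1·11^2
p-restricted factor λ_0 = (9, 6, 9, 8, 2, 3, 5)
p-restricted factor λ_1 = (2, 6, 0, 10, 2, 7, 6)
p-restricted factor λ_2 = (3, 4, 8, 9, 1, 1, 1)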